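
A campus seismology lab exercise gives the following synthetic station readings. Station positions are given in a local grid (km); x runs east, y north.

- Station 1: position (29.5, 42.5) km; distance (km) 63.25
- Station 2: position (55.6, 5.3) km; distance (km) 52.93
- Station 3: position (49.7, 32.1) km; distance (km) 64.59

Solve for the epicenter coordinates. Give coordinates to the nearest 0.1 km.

7.5 km east, -16.8 km north

Circle about each station: (x − 29.5)² + (y − 42.5)² = 63.25²; (x − 55.6)² + (y − 5.3)² = 52.93²; (x − 49.7)² + (y − 32.1)² = 64.59².
Subtracting pairs of circle equations eliminates x²+y² and gives linear equations (the radical axes):
52.2 x − 74.4 y = 1641.93
40.4 x − 20.8 y = 652.69
Solving the 2×2 system: x ≈ 7.5, y ≈ -16.8 km.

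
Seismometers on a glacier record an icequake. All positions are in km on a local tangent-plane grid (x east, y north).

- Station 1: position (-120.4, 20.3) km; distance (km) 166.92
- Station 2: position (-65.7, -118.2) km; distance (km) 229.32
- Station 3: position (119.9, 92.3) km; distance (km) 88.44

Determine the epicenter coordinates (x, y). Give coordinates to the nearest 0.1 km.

Circle about each station: (x + 120.4)² + (y − 20.3)² = 166.92²; (x + 65.7)² + (y + 118.2)² = 229.32²; (x − 119.9)² + (y − 92.3)² = 88.44².
Subtracting pairs of circle equations eliminates x²+y² and gives linear equations (the radical axes):
109.4 x − 277.0 y = -21345.90
480.6 x + 144.0 y = 28027.70
Solving the 2×2 system: x ≈ 31.5, y ≈ 89.5 km.

(31.5, 89.5)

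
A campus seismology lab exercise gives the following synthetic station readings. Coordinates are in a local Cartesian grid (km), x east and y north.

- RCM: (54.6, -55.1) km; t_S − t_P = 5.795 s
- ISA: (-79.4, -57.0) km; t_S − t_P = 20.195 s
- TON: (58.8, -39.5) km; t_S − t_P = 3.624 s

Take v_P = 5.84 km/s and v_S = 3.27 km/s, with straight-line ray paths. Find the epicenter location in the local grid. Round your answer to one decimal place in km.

(64.1, -13.1)

Distance from S−P lag: d = Δt · v_P v_S / (v_P − v_S) = Δt · (5.84·3.27)/(5.84−3.27) ≈ 7.4307·Δt.
So d_RCM = 43.06, d_ISA = 150.06, d_TON = 26.93 km.
Circle about each station: (x − 54.6)² + (y + 55.1)² = 43.06²; (x + 79.4)² + (y + 57.0)² = 150.06²; (x − 58.8)² + (y + 39.5)² = 26.93².
Subtracting pairs of circle equations eliminates x²+y² and gives linear equations (the radical axes):
-268.0 x − 3.8 y = -17127.65
8.4 x + 31.2 y = 129.46
Solving the 2×2 system: x ≈ 64.1, y ≈ -13.1 km.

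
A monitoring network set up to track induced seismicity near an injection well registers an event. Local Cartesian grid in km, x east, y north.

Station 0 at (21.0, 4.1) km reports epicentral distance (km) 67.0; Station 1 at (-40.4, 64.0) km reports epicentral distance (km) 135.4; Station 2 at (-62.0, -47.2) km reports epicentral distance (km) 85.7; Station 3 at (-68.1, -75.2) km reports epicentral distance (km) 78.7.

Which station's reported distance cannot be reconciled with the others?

Solve using three stations at a time. Using Station 0, Station 1, Station 3 (subtract circle equations pairwise → linear system) gives (x, y) ≈ (9.5, -61.9).
Distances from that point to each station vs reported:
  Station 0: calculated 67.0 vs reported 67.0 → residual 0.0 km
  Station 1: calculated 135.4 vs reported 135.4 → residual 0.0 km
  Station 2: calculated 72.9 vs reported 85.7 → residual 12.8 km
  Station 3: calculated 78.7 vs reported 78.7 → residual 0.0 km
Station 0, Station 1, Station 3 are mutually consistent (residuals ≈ 0); Station 2 is off by 12.8 km.

Station 2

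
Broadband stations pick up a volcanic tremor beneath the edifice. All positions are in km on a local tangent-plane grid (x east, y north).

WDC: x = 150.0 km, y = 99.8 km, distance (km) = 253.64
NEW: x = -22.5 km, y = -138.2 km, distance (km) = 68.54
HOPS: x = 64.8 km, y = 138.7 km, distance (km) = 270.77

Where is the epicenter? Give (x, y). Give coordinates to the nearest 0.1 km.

(45.7, -131.4)

Circle about each station: (x − 150.0)² + (y − 99.8)² = 253.64²; (x + 22.5)² + (y + 138.2)² = 68.54²; (x − 64.8)² + (y − 138.7)² = 270.77².
Subtracting pairs of circle equations eliminates x²+y² and gives linear equations (the radical axes):
-345.0 x − 476.0 y = 46780.97
-170.4 x + 77.8 y = -18006.45
Solving the 2×2 system: x ≈ 45.7, y ≈ -131.4 km.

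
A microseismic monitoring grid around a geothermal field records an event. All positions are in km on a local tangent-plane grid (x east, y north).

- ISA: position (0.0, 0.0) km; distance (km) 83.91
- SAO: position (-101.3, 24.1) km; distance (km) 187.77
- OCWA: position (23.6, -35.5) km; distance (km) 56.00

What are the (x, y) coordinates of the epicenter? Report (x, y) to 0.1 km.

79.1 km east, -28.0 km north

Circle about each station: x² + y² = 83.91²; (x + 101.3)² + (y − 24.1)² = 187.77²; (x − 23.6)² + (y + 35.5)² = 56.00².
Subtracting the ISA equation from the SAO and OCWA equations removes the quadratic terms:
-202.6 x + 48.2 y = -17374.18
47.2 x − 71.0 y = 5722.10
Solving the 2×2 system: x ≈ 79.1, y ≈ -28.0 km.
Check against ISA (with the unrounded x, y): √(x²+y²) = 83.91 ≈ 83.91 km. ✓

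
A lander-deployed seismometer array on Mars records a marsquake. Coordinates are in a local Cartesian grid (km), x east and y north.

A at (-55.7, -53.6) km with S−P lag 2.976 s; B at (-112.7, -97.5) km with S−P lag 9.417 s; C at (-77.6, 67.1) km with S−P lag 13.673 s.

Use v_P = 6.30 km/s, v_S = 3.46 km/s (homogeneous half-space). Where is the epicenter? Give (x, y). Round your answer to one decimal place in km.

Distance from S−P lag: d = Δt · v_P v_S / (v_P − v_S) = Δt · (6.30·3.46)/(6.30−3.46) ≈ 7.6754·Δt.
So d_A = 22.84, d_B = 72.28, d_C = 104.95 km.
Circle about each station: (x + 55.7)² + (y + 53.6)² = 22.84²; (x + 112.7)² + (y + 97.5)² = 72.28²; (x + 77.6)² + (y − 67.1)² = 104.95².
Subtracting pairs of circle equations eliminates x²+y² and gives linear equations (the radical axes):
-114.0 x − 87.8 y = 11529.36
-43.8 x + 241.4 y = -5944.12
Solving the 2×2 system: x ≈ -72.1, y ≈ -37.7 km.
Check against A (with the unrounded x, y): √((x + 55.7)²+(y + 53.6)²) = 22.84 ≈ 22.84 km. ✓

x ≈ -72.1 km, y ≈ -37.7 km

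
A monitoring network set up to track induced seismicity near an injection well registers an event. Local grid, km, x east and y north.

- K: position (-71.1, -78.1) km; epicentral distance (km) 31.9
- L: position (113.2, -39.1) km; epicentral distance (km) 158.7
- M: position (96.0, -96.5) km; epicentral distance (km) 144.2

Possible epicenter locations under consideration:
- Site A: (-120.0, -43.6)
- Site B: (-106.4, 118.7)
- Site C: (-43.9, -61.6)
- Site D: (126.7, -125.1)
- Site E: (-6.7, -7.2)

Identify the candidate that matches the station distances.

Site C

For each candidate, compare |candidate − station| to the reported distance:
Site A: residuals K 27.9, L 74.5, M 78.2 → max 78.2 km
Site B: residuals K 168.0, L 111.7, M 151.2 → max 168.0 km
Site C: residuals K 0.1, L 0.0, M 0.0 → max 0.1 km
Site D: residuals K 171.4, L 71.6, M 102.2 → max 171.4 km
Site E: residuals K 63.9, L 34.6, M 8.1 → max 63.9 km
Only Site C has all residuals ≈ 0.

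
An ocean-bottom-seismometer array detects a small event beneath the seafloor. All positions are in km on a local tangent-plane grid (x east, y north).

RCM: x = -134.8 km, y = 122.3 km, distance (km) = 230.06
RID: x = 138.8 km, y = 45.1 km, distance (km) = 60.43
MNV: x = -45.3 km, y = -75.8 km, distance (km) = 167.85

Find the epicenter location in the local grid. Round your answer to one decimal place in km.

(78.9, 37.1)

Circle about each station: (x + 134.8)² + (y − 122.3)² = 230.06²; (x − 138.8)² + (y − 45.1)² = 60.43²; (x + 45.3)² + (y + 75.8)² = 167.85².
Subtracting the RCM equation from the RID and MNV equations removes the quadratic terms:
547.2 x − 154.4 y = 37446.94
179.0 x − 396.2 y = -576.62
Solving the 2×2 system: x ≈ 78.9, y ≈ 37.1 km.
Check against RCM (with the unrounded x, y): √((x + 134.8)²+(y − 122.3)²) = 230.06 ≈ 230.06 km. ✓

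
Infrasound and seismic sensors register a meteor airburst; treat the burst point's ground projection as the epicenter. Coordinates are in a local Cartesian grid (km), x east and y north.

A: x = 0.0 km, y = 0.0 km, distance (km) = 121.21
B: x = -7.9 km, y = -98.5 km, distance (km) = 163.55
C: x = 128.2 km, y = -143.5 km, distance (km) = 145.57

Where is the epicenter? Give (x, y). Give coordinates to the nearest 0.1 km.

(121.2, 1.9)

Circle about each station: x² + y² = 121.21²; (x + 7.9)² + (y + 98.5)² = 163.55²; (x − 128.2)² + (y + 143.5)² = 145.57².
Subtracting pairs of circle equations eliminates x²+y² and gives linear equations (the radical axes):
-15.8 x − 197.0 y = -2292.08
256.4 x − 287.0 y = 30528.73
Solving the 2×2 system: x ≈ 121.2, y ≈ 1.9 km.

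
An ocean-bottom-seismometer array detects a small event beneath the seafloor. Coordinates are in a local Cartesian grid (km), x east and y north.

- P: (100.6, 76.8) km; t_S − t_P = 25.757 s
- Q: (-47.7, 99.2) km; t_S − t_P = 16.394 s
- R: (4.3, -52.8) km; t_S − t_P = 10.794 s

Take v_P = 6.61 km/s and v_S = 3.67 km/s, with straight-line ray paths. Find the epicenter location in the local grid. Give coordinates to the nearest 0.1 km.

Distance from S−P lag: d = Δt · v_P v_S / (v_P − v_S) = Δt · (6.61·3.67)/(6.61−3.67) ≈ 8.2513·Δt.
So d_P = 212.53, d_Q = 135.27, d_R = 89.06 km.
Circle about each station: (x − 100.6)² + (y − 76.8)² = 212.53²; (x + 47.7)² + (y − 99.2)² = 135.27²; (x − 4.3)² + (y + 52.8)² = 89.06².
Subtracting pairs of circle equations eliminates x²+y² and gives linear equations (the radical axes):
-296.6 x + 44.8 y = 22968.36
-192.6 x − 259.2 y = 24025.05
Solving the 2×2 system: x ≈ -82.2, y ≈ -31.6 km.

x ≈ -82.2 km, y ≈ -31.6 km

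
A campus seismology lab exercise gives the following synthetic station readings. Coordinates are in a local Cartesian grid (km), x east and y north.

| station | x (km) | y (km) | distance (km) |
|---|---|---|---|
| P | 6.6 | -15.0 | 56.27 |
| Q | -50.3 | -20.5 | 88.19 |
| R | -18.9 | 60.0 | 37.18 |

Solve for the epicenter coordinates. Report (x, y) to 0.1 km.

Circle about each station: (x − 6.6)² + (y + 15.0)² = 56.27²; (x + 50.3)² + (y + 20.5)² = 88.19²; (x + 18.9)² + (y − 60.0)² = 37.18².
Subtracting the P equation from the Q and R equations removes the quadratic terms:
-113.8 x − 11.0 y = -1929.38
-51.0 x + 150.0 y = 5472.61
Solving the 2×2 system: x ≈ 13.0, y ≈ 40.9 km.
Check against P (with the unrounded x, y): √((x − 6.6)²+(y + 15.0)²) = 56.27 ≈ 56.27 km. ✓

13.0 km east, 40.9 km north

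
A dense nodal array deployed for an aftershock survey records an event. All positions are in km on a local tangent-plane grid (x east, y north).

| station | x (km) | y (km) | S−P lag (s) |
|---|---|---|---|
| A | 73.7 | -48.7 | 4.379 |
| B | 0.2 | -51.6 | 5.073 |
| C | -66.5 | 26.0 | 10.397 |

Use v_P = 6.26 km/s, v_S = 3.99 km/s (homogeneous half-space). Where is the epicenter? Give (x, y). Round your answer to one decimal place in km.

x ≈ 40.9 km, y ≈ -13.4 km

Distance from S−P lag: d = Δt · v_P v_S / (v_P − v_S) = Δt · (6.26·3.99)/(6.26−3.99) ≈ 11.0033·Δt.
So d_A = 48.18, d_B = 55.82, d_C = 114.40 km.
Circle about each station: (x − 73.7)² + (y + 48.7)² = 48.18²; (x − 0.2)² + (y + 51.6)² = 55.82²; (x + 66.5)² + (y − 26.0)² = 114.40².
Subtracting the A equation from the B and C equations removes the quadratic terms:
-147.0 x − 5.8 y = -5935.34
-280.4 x + 149.4 y = -13471.18
Solving the 2×2 system: x ≈ 40.9, y ≈ -13.4 km.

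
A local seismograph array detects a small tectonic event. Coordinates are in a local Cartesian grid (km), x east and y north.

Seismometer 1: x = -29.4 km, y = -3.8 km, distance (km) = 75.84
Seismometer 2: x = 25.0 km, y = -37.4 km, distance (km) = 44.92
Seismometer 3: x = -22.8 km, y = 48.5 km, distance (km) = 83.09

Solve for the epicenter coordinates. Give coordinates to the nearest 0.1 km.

x ≈ 46.2 km, y ≈ 2.2 km

Circle about each station: (x + 29.4)² + (y + 3.8)² = 75.84²; (x − 25.0)² + (y + 37.4)² = 44.92²; (x + 22.8)² + (y − 48.5)² = 83.09².
Subtracting the Seismometer 1 equation from the Seismometer 2 and Seismometer 3 equations removes the quadratic terms:
108.8 x − 67.2 y = 4878.86
13.2 x + 104.6 y = 841.05
Solving the 2×2 system: x ≈ 46.2, y ≈ 2.2 km.
Check against Seismometer 1 (with the unrounded x, y): √((x + 29.4)²+(y + 3.8)²) = 75.85 ≈ 75.84 km. ✓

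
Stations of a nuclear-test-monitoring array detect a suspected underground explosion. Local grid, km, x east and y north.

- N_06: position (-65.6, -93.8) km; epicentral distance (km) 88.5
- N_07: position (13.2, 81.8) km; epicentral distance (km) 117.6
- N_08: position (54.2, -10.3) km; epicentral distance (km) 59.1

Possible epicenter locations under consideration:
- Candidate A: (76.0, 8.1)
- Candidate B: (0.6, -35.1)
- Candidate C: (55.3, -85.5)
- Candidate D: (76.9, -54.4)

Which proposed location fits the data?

Candidate B

For each candidate, compare |candidate − station| to the reported distance:
Candidate A: residuals N_06 86.0, N_07 20.8, N_08 30.6 → max 86.0 km
Candidate B: residuals N_06 0.0, N_07 0.0, N_08 0.0 → max 0.0 km
Candidate C: residuals N_06 32.7, N_07 54.9, N_08 16.1 → max 54.9 km
Candidate D: residuals N_06 59.3, N_07 32.8, N_08 9.5 → max 59.3 km
Only Candidate B has all residuals ≈ 0.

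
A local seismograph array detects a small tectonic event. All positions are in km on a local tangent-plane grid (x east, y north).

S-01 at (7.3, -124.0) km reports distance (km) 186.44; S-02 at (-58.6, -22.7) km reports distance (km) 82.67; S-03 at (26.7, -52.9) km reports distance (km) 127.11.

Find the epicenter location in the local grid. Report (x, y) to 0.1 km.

x ≈ -37.0 km, y ≈ 57.1 km

Circle about each station: (x − 7.3)² + (y + 124.0)² = 186.44²; (x + 58.6)² + (y + 22.7)² = 82.67²; (x − 26.7)² + (y + 52.9)² = 127.11².
Subtracting pairs of circle equations eliminates x²+y² and gives linear equations (the radical axes):
-131.8 x + 202.6 y = 16445.50
38.8 x + 142.2 y = 6684.93
Solving the 2×2 system: x ≈ -37.0, y ≈ 57.1 km.
Check against S-01 (with the unrounded x, y): √((x − 7.3)²+(y + 124.0)²) = 186.44 ≈ 186.44 km. ✓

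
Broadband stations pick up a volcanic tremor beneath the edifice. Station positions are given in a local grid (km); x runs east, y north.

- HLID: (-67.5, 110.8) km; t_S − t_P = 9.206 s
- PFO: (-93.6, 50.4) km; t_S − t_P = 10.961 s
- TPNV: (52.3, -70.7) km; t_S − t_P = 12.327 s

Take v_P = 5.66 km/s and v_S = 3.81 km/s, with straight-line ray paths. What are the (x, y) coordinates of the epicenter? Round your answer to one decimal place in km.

Distance from S−P lag: d = Δt · v_P v_S / (v_P − v_S) = Δt · (5.66·3.81)/(5.66−3.81) ≈ 11.6565·Δt.
So d_HLID = 107.31, d_PFO = 127.77, d_TPNV = 143.69 km.
Circle about each station: (x + 67.5)² + (y − 110.8)² = 107.31²; (x + 93.6)² + (y − 50.4)² = 127.77²; (x − 52.3)² + (y + 70.7)² = 143.69².
Subtracting pairs of circle equations eliminates x²+y² and gives linear equations (the radical axes):
-52.2 x − 120.8 y = -10341.51
239.6 x − 363.0 y = -18230.49
Solving the 2×2 system: x ≈ 32.4, y ≈ 71.6 km.
Check against HLID (with the unrounded x, y): √((x + 67.5)²+(y − 110.8)²) = 107.31 ≈ 107.31 km. ✓

32.4 km east, 71.6 km north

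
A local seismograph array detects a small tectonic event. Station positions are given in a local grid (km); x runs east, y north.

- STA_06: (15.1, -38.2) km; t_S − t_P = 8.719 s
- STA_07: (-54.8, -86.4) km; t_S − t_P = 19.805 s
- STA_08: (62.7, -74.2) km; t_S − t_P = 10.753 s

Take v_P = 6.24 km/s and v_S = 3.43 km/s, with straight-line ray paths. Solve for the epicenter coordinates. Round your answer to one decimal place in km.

63.1 km east, 7.7 km north

Distance from S−P lag: d = Δt · v_P v_S / (v_P − v_S) = Δt · (6.24·3.43)/(6.24−3.43) ≈ 7.6168·Δt.
So d_STA_06 = 66.41, d_STA_07 = 150.85, d_STA_08 = 81.90 km.
Circle about each station: (x − 15.1)² + (y + 38.2)² = 66.41²; (x + 54.8)² + (y + 86.4)² = 150.85²; (x − 62.7)² + (y + 74.2)² = 81.90².
Subtracting the STA_06 equation from the STA_07 and STA_08 equations removes the quadratic terms:
-139.8 x − 96.4 y = -9564.68
95.2 x − 72.0 y = 5452.36
Solving the 2×2 system: x ≈ 63.1, y ≈ 7.7 km.
Check against STA_06 (with the unrounded x, y): √((x − 15.1)²+(y + 38.2)²) = 66.42 ≈ 66.41 km. ✓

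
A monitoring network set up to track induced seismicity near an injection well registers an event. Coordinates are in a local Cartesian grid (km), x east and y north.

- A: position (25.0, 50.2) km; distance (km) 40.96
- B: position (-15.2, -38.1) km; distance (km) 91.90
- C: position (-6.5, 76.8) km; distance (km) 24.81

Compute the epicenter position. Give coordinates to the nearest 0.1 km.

Circle about each station: (x − 25.0)² + (y − 50.2)² = 40.96²; (x + 15.2)² + (y + 38.1)² = 91.90²; (x + 6.5)² + (y − 76.8)² = 24.81².
Subtracting pairs of circle equations eliminates x²+y² and gives linear equations (the radical axes):
-80.4 x − 176.6 y = -8230.28
-63.0 x + 53.2 y = 3857.64
Solving the 2×2 system: x ≈ -15.8, y ≈ 53.8 km.

(-15.8, 53.8)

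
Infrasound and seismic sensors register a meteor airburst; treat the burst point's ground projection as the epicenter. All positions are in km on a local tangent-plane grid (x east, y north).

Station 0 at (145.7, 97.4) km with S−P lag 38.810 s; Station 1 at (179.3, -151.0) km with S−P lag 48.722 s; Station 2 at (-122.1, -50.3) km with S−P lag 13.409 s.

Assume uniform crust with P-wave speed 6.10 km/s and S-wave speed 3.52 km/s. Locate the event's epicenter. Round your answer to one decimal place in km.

x ≈ -173.6 km, y ≈ 48.7 km

Distance from S−P lag: d = Δt · v_P v_S / (v_P − v_S) = Δt · (6.10·3.52)/(6.10−3.52) ≈ 8.3225·Δt.
So d_Station 0 = 323.00, d_Station 1 = 405.49, d_Station 2 = 111.60 km.
Circle about each station: (x − 145.7)² + (y − 97.4)² = 323.00²; (x − 179.3)² + (y + 151.0)² = 405.49²; (x + 122.1)² + (y + 50.3)² = 111.60².
Subtracting the Station 0 equation from the Station 1 and Station 2 equations removes the quadratic terms:
67.2 x − 496.8 y = -35858.90
-535.6 x − 295.4 y = 78597.69
Solving the 2×2 system: x ≈ -173.6, y ≈ 48.7 km.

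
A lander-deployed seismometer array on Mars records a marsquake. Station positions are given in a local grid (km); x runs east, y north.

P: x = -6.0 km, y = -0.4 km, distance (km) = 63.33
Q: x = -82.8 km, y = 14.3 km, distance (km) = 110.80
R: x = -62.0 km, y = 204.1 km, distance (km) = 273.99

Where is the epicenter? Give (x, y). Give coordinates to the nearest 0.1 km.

Circle about each station: (x + 6.0)² + (y + 0.4)² = 63.33²; (x + 82.8)² + (y − 14.3)² = 110.80²; (x + 62.0)² + (y − 204.1)² = 273.99².
Subtracting the P equation from the Q and R equations removes the quadratic terms:
-153.6 x + 29.4 y = -1241.78
-112.0 x + 409.0 y = -25595.18
Solving the 2×2 system: x ≈ -4.1, y ≈ -63.7 km.

-4.1 km east, -63.7 km north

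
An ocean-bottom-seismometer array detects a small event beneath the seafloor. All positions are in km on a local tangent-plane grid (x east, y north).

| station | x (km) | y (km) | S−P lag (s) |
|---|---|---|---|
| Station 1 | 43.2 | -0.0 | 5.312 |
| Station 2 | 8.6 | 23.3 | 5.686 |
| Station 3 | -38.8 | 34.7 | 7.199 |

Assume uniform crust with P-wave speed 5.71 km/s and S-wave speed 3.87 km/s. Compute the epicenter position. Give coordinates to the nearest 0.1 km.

Distance from S−P lag: d = Δt · v_P v_S / (v_P − v_S) = Δt · (5.71·3.87)/(5.71−3.87) ≈ 12.0096·Δt.
So d_Station 1 = 63.80, d_Station 2 = 68.29, d_Station 3 = 86.46 km.
Circle about each station: (x − 43.2)² + y² = 63.80²; (x − 8.6)² + (y − 23.3)² = 68.29²; (x + 38.8)² + (y − 34.7)² = 86.46².
Subtracting the Station 1 equation from the Station 2 and Station 3 equations removes the quadratic terms:
-69.2 x + 46.6 y = -1842.47
-164.0 x + 69.4 y = -2561.60
Solving the 2×2 system: x ≈ -3.0, y ≈ -44.0 km.

(-3.0, -44.0)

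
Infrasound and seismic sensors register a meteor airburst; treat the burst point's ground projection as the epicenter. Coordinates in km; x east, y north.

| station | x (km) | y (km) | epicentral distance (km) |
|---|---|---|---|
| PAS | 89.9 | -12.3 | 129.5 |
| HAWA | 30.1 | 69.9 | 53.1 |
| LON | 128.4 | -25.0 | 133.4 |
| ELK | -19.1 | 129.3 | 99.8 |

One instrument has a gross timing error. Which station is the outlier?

PAS

Solve using three stations at a time. Using HAWA, LON, ELK (subtract circle equations pairwise → linear system) gives (x, y) ≈ (75.5, 97.5).
Distances from that point to each station vs reported:
  PAS: calculated 110.7 vs reported 129.5 → residual 18.8 km
  HAWA: calculated 53.2 vs reported 53.1 → residual 0.1 km
  LON: calculated 133.4 vs reported 133.4 → residual 0.0 km
  ELK: calculated 99.8 vs reported 99.8 → residual 0.0 km
HAWA, LON, ELK are mutually consistent (residuals ≈ 0); PAS is off by 18.8 km.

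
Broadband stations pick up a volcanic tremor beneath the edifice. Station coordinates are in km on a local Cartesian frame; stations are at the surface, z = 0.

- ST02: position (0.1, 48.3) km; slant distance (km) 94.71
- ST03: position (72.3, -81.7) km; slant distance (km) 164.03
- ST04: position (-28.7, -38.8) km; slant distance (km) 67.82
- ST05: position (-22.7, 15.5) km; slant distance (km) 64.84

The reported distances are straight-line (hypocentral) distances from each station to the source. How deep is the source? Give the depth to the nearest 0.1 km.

Each station gives a sphere (x−x_i)² + (y−y_i)² + z² = d_i² (stations at z=0).
Subtracting the ST02 sphere from ST03 and ST04: z² cancels, leaving linear equations in x and y:
144.4 x − 260.0 y = -8366.58
-57.6 x − 174.2 y = 4366.66
Solving: x ≈ -64.609, y ≈ -3.704 km (keep extra digits for the depth step; rounded: -64.6, -3.7).
Then from the ST02 sphere: z² = 94.71² − (x − 0.1)² − (y − 48.3)² with x = -64.609, y = -3.704, so z ≈ 45.589 ≈ 45.6 km.

depth ≈ 45.6 km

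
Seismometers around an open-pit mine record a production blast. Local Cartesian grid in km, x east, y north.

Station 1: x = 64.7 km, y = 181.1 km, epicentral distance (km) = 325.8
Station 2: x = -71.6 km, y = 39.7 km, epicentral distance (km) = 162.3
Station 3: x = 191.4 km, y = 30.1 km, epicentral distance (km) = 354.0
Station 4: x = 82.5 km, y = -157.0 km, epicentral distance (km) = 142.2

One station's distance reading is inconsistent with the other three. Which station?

Solve using three stations at a time. Using Station 1, Station 2, Station 4 (subtract circle equations pairwise → linear system) gives (x, y) ≈ (-55.3, -121.8).
Distances from that point to each station vs reported:
  Station 1: calculated 325.8 vs reported 325.8 → residual 0.0 km
  Station 2: calculated 162.3 vs reported 162.3 → residual 0.0 km
  Station 3: calculated 289.7 vs reported 354.0 → residual 64.3 km
  Station 4: calculated 142.2 vs reported 142.2 → residual 0.0 km
Station 1, Station 2, Station 4 are mutually consistent (residuals ≈ 0); Station 3 is off by 64.3 km.

Station 3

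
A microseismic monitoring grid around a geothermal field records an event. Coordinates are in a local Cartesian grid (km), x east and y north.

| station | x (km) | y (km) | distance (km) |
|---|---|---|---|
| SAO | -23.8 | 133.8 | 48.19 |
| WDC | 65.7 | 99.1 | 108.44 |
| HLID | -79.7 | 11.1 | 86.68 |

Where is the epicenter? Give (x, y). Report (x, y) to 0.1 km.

x ≈ -42.3 km, y ≈ 89.3 km

Circle about each station: (x + 23.8)² + (y − 133.8)² = 48.19²; (x − 65.7)² + (y − 99.1)² = 108.44²; (x + 79.7)² + (y − 11.1)² = 86.68².
Subtracting pairs of circle equations eliminates x²+y² and gives linear equations (the radical axes):
179.0 x − 69.4 y = -13768.54
-111.8 x − 245.4 y = -17184.73
Solving the 2×2 system: x ≈ -42.3, y ≈ 89.3 km.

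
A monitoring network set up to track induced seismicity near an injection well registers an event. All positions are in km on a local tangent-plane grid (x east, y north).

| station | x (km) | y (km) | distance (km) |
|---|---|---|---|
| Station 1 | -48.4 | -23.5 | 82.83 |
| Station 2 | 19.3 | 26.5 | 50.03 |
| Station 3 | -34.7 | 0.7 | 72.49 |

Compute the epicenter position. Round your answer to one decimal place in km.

x ≈ 34.4 km, y ≈ -21.2 km

Circle about each station: (x + 48.4)² + (y + 23.5)² = 82.83²; (x − 19.3)² + (y − 26.5)² = 50.03²; (x + 34.7)² + (y − 0.7)² = 72.49².
Subtracting the Station 1 equation from the Station 2 and Station 3 equations removes the quadratic terms:
135.4 x + 100.0 y = 2537.74
27.4 x + 48.4 y = -84.22
Solving the 2×2 system: x ≈ 34.4, y ≈ -21.2 km.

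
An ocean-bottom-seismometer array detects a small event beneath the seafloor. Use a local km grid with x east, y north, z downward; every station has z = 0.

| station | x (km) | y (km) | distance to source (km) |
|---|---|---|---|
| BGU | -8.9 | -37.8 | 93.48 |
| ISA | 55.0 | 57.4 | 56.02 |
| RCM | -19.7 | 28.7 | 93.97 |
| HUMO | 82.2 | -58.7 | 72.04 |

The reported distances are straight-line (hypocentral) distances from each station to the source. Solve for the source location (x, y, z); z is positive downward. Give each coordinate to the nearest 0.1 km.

Each station gives a sphere (x−x_i)² + (y−y_i)² + z² = d_i² (stations at z=0).
Subtracting the BGU sphere from ISA and RCM: z² cancels, leaving linear equations in x and y:
127.8 x + 190.4 y = 10411.98
-21.6 x + 133.0 y = -388.12
Solving: x ≈ 69.099, y ≈ 8.304 km (keep extra digits for the depth step; rounded: 69.1, 8.3).
Then from the BGU sphere: z² = 93.48² − (x + 8.9)² − (y + 37.8)² with x = 69.099, y = 8.304, so z ≈ 23.002 ≈ 23.0 km.

x ≈ 69.1 km, y ≈ 8.3 km, depth ≈ 23.0 km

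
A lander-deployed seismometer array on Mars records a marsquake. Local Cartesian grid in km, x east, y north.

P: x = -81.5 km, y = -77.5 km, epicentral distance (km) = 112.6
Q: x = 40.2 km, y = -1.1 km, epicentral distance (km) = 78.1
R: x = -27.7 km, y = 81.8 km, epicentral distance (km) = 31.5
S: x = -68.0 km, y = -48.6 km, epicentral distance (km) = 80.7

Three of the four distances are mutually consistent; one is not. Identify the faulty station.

Solve using three stations at a time. Using P, Q, S (subtract circle equations pairwise → linear system) gives (x, y) ≈ (-33.6, 24.4).
Distances from that point to each station vs reported:
  P: calculated 112.6 vs reported 112.6 → residual 0.0 km
  Q: calculated 78.1 vs reported 78.1 → residual 0.0 km
  R: calculated 57.7 vs reported 31.5 → residual 26.2 km
  S: calculated 80.7 vs reported 80.7 → residual 0.0 km
P, Q, S are mutually consistent (residuals ≈ 0); R is off by 26.2 km.

R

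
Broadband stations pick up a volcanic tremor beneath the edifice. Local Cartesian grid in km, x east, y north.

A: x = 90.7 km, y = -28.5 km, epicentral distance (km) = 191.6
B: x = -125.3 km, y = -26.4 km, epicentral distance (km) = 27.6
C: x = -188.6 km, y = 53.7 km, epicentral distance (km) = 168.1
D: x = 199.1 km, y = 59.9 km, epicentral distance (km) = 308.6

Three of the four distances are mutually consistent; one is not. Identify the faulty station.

Solve using three stations at a time. Using A, B, D (subtract circle equations pairwise → linear system) gives (x, y) ≈ (-100.4, -14.5).
Distances from that point to each station vs reported:
  A: calculated 191.6 vs reported 191.6 → residual 0.0 km
  B: calculated 27.6 vs reported 27.6 → residual 0.0 km
  C: calculated 111.5 vs reported 168.1 → residual 56.6 km
  D: calculated 308.6 vs reported 308.6 → residual 0.0 km
A, B, D are mutually consistent (residuals ≈ 0); C is off by 56.6 km.

C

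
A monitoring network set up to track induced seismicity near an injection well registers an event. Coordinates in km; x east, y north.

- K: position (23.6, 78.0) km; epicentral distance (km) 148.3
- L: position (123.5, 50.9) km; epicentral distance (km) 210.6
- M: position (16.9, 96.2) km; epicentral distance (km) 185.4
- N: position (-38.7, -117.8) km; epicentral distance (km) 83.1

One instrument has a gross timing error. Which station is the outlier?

M

Solve using three stations at a time. Using K, L, N (subtract circle equations pairwise → linear system) gives (x, y) ≈ (-66.6, -39.6).
Distances from that point to each station vs reported:
  K: calculated 148.2 vs reported 148.3 → residual 0.1 km
  L: calculated 210.6 vs reported 210.6 → residual 0.0 km
  M: calculated 159.4 vs reported 185.4 → residual 26.0 km
  N: calculated 83.0 vs reported 83.1 → residual 0.1 km
K, L, N are mutually consistent (residuals ≈ 0); M is off by 26.0 km.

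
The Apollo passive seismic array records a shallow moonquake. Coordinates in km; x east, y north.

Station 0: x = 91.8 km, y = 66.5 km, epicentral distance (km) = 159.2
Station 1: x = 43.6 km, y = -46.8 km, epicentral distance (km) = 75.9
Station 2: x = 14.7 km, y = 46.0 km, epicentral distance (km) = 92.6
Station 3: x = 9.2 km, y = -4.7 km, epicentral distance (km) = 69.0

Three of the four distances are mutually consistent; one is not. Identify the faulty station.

Solve using three stations at a time. Using Station 0, Station 1, Station 2 (subtract circle equations pairwise → linear system) gives (x, y) ≈ (-31.4, -34.4).
Distances from that point to each station vs reported:
  Station 0: calculated 159.3 vs reported 159.2 → residual 0.1 km
  Station 1: calculated 76.0 vs reported 75.9 → residual 0.1 km
  Station 2: calculated 92.7 vs reported 92.6 → residual 0.1 km
  Station 3: calculated 50.3 vs reported 69.0 → residual 18.7 km
Station 0, Station 1, Station 2 are mutually consistent (residuals ≈ 0); Station 3 is off by 18.7 km.

Station 3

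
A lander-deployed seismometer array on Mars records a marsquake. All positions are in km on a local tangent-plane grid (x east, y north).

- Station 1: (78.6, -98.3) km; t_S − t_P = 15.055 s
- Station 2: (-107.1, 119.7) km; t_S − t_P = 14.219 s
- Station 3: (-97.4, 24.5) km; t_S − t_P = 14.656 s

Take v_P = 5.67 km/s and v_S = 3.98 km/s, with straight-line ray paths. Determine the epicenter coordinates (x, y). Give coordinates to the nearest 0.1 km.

Distance from S−P lag: d = Δt · v_P v_S / (v_P − v_S) = Δt · (5.67·3.98)/(5.67−3.98) ≈ 13.3530·Δt.
So d_Station 1 = 201.03, d_Station 2 = 189.87, d_Station 3 = 195.70 km.
Circle about each station: (x − 78.6)² + (y + 98.3)² = 201.03²; (x + 107.1)² + (y − 119.7)² = 189.87²; (x + 97.4)² + (y − 24.5)² = 195.70².
Subtracting pairs of circle equations eliminates x²+y² and gives linear equations (the radical axes):
-371.4 x + 436.0 y = 14320.09
-352.0 x + 245.6 y = -3639.27
Solving the 2×2 system: x ≈ 82.0, y ≈ 102.7 km.
Check against Station 1 (with the unrounded x, y): √((x − 78.6)²+(y + 98.3)²) = 201.01 ≈ 201.03 km. ✓

x ≈ 82.0 km, y ≈ 102.7 km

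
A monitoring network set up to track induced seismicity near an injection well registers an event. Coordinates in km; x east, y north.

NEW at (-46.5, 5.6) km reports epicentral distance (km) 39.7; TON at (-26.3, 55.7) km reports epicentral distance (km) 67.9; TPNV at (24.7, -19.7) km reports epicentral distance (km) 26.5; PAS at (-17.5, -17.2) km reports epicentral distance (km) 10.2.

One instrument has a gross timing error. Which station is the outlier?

TPNV

Solve using three stations at a time. Using NEW, TON, PAS (subtract circle equations pairwise → linear system) gives (x, y) ≈ (-10.1, -10.2).
Distances from that point to each station vs reported:
  NEW: calculated 39.7 vs reported 39.7 → residual 0.0 km
  TON: calculated 67.9 vs reported 67.9 → residual 0.0 km
  TPNV: calculated 36.1 vs reported 26.5 → residual 9.6 km
  PAS: calculated 10.2 vs reported 10.2 → residual 0.0 km
NEW, TON, PAS are mutually consistent (residuals ≈ 0); TPNV is off by 9.6 km.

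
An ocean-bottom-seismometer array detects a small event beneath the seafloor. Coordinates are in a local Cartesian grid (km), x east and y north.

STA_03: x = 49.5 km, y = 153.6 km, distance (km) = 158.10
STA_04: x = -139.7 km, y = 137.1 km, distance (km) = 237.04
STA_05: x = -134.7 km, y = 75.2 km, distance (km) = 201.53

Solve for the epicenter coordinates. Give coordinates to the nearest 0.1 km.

50.4 km east, -4.5 km north

Circle about each station: (x − 49.5)² + (y − 153.6)² = 158.10²; (x + 139.7)² + (y − 137.1)² = 237.04²; (x + 134.7)² + (y − 75.2)² = 201.53².
Subtracting pairs of circle equations eliminates x²+y² and gives linear equations (the radical axes):
-378.4 x − 33.0 y = -18923.06
-368.4 x − 156.8 y = -17862.81
Solving the 2×2 system: x ≈ 50.4, y ≈ -4.5 km.
Check against STA_03 (with the unrounded x, y): √((x − 49.5)²+(y − 153.6)²) = 158.10 ≈ 158.10 km. ✓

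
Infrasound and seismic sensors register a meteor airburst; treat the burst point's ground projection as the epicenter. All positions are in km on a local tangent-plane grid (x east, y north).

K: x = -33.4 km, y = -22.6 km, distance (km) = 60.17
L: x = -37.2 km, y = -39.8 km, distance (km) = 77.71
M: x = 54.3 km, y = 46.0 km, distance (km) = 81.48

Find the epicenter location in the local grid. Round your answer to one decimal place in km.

-26.7 km east, 37.2 km north

Circle about each station: (x + 33.4)² + (y + 22.6)² = 60.17²; (x + 37.2)² + (y + 39.8)² = 77.71²; (x − 54.3)² + (y − 46.0)² = 81.48².
Subtracting the K equation from the L and M equations removes the quadratic terms:
-7.6 x − 34.4 y = -1076.86
175.4 x + 137.2 y = 419.61
Solving the 2×2 system: x ≈ -26.7, y ≈ 37.2 km.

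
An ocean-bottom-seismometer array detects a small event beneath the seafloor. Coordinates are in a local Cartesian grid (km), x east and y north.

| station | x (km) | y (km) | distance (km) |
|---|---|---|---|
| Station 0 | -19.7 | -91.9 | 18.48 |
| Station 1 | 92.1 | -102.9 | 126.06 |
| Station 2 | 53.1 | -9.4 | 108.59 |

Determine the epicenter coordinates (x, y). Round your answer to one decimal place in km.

(-31.4, -77.6)

Circle about each station: (x + 19.7)² + (y + 91.9)² = 18.48²; (x − 92.1)² + (y + 102.9)² = 126.06²; (x − 53.1)² + (y + 9.4)² = 108.59².
Subtracting pairs of circle equations eliminates x²+y² and gives linear equations (the radical axes):
223.6 x − 22.0 y = -5312.49
145.6 x + 165.0 y = -17376.01
Solving the 2×2 system: x ≈ -31.4, y ≈ -77.6 km.
Check against Station 0 (with the unrounded x, y): √((x + 19.7)²+(y + 91.9)²) = 18.47 ≈ 18.48 km. ✓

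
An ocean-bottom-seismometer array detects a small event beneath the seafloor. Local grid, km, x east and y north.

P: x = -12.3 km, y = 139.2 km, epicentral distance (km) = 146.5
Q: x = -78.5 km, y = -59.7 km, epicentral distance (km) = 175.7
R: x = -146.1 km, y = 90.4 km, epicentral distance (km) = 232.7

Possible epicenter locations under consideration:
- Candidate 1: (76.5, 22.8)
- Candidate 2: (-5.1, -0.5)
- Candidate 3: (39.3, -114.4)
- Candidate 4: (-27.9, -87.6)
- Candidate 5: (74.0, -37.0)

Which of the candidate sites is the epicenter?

For each candidate, compare |candidate − station| to the reported distance:
Candidate 1: residuals P 0.1, Q 0.1, R 0.1 → max 0.1 km
Candidate 2: residuals P 6.6, Q 81.4, R 64.9 → max 81.4 km
Candidate 3: residuals P 112.3, Q 45.8, R 43.6 → max 112.3 km
Candidate 4: residuals P 80.8, Q 117.9, R 19.0 → max 117.9 km
Candidate 5: residuals P 49.7, Q 21.5, R 21.6 → max 49.7 km
Only Candidate 1 has all residuals ≈ 0.

Candidate 1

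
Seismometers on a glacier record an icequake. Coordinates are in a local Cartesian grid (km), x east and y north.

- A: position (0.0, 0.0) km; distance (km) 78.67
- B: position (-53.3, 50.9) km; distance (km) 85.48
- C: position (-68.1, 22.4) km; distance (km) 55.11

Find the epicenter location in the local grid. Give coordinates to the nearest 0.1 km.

(-71.6, -32.6)

Circle about each station: x² + y² = 78.67²; (x + 53.3)² + (y − 50.9)² = 85.48²; (x + 68.1)² + (y − 22.4)² = 55.11².
Subtracting pairs of circle equations eliminates x²+y² and gives linear equations (the radical axes):
-106.6 x + 101.8 y = 4313.84
-136.2 x + 44.8 y = 8291.23
Solving the 2×2 system: x ≈ -71.6, y ≈ -32.6 km.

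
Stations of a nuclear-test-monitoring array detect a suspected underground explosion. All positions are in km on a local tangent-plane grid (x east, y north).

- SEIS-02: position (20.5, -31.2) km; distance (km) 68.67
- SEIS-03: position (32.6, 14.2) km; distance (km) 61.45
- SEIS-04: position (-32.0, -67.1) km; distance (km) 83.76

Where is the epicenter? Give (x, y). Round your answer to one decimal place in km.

Circle about each station: (x − 20.5)² + (y + 31.2)² = 68.67²; (x − 32.6)² + (y − 14.2)² = 61.45²; (x + 32.0)² + (y + 67.1)² = 83.76².
Subtracting the SEIS-02 equation from the SEIS-03 and SEIS-04 equations removes the quadratic terms:
24.2 x + 90.8 y = 810.18
-105.0 x − 71.8 y = 1832.55
Solving the 2×2 system: x ≈ -28.8, y ≈ 16.6 km.

x ≈ -28.8 km, y ≈ 16.6 km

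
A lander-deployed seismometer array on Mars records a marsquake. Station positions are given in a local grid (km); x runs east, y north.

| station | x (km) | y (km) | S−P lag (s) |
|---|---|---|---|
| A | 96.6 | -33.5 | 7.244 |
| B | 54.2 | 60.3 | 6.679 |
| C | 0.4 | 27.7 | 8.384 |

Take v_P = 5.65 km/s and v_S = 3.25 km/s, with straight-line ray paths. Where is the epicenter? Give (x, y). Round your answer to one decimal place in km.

62.0 km east, 9.8 km north

Distance from S−P lag: d = Δt · v_P v_S / (v_P − v_S) = Δt · (5.65·3.25)/(5.65−3.25) ≈ 7.6510·Δt.
So d_A = 55.42, d_B = 51.10, d_C = 64.15 km.
Circle about each station: (x − 96.6)² + (y + 33.5)² = 55.42²; (x − 54.2)² + (y − 60.3)² = 51.10²; (x − 0.4)² + (y − 27.7)² = 64.15².
Subtracting pairs of circle equations eliminates x²+y² and gives linear equations (the radical axes):
-84.8 x + 187.6 y = -3419.91
-192.4 x + 122.4 y = -10730.21
Solving the 2×2 system: x ≈ 62.0, y ≈ 9.8 km.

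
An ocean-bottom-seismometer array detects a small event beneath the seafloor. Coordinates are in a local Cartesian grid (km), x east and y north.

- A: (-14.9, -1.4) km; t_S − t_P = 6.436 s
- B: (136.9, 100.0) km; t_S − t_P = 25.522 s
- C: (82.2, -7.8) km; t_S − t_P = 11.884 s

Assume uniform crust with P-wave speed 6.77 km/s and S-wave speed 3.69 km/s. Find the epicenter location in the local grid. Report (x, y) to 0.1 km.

-3.3 km east, -52.3 km north

Distance from S−P lag: d = Δt · v_P v_S / (v_P − v_S) = Δt · (6.77·3.69)/(6.77−3.69) ≈ 8.1108·Δt.
So d_A = 52.20, d_B = 207.00, d_C = 96.39 km.
Circle about each station: (x + 14.9)² + (y + 1.4)² = 52.20²; (x − 136.9)² + (y − 100.0)² = 207.00²; (x − 82.2)² + (y + 7.8)² = 96.39².
Subtracting the A equation from the B and C equations removes the quadratic terms:
303.6 x + 202.8 y = -11606.52
194.2 x − 12.8 y = 27.52
Solving the 2×2 system: x ≈ -3.3, y ≈ -52.3 km.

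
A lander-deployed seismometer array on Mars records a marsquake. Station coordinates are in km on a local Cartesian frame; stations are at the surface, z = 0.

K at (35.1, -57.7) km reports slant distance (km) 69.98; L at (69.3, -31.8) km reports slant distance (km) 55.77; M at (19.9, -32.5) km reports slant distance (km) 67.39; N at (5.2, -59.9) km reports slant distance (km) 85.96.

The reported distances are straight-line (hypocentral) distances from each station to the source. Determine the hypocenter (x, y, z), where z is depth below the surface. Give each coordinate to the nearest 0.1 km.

Each station gives a sphere (x−x_i)² + (y−y_i)² + z² = d_i² (stations at z=0).
Subtracting the K sphere from L and M: z² cancels, leaving linear equations in x and y:
68.4 x + 51.8 y = 3039.34
-30.4 x + 50.4 y = -2753.25
Solving: x ≈ 58.900, y ≈ -19.101 km (keep extra digits for the depth step; rounded: 58.9, -19.1).
Then from the K sphere: z² = 69.98² − (x − 35.1)² − (y + 57.7)² with x = 58.900, y = -19.101, so z ≈ 53.300 ≈ 53.3 km.

(58.9, -19.1, 53.3)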